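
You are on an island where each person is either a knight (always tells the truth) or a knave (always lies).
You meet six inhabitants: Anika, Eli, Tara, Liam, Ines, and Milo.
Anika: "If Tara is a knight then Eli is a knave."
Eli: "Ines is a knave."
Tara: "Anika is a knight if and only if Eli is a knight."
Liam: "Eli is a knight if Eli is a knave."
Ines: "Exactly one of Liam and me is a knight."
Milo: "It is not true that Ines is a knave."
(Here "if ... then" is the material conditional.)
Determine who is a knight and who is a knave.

As a knight, Anika's statement "if Tara is a knight then Eli is a knave" should be true; it is.
Eli (knave): "Ines is a knave" — False. ✓
As a knave, Tara's statement "Anika is a knight if and only if Eli is a knight" should be False; it is.
As a knave, Liam's statement "Eli is a knight if Eli is a knave" should be False; it is.
Ines is a knight; "exactly one of Liam and me is a knight" is true, as required.
Since Milo is a knight, "it is not true that Ines is a knave" needs to be true, which holds.

Knights: Anika, Ines, and Milo. Knaves: Eli, Tara, and Liam.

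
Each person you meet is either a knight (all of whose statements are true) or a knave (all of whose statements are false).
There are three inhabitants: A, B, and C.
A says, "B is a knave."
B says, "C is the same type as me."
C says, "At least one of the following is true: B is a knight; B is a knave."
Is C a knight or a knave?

C is a knight.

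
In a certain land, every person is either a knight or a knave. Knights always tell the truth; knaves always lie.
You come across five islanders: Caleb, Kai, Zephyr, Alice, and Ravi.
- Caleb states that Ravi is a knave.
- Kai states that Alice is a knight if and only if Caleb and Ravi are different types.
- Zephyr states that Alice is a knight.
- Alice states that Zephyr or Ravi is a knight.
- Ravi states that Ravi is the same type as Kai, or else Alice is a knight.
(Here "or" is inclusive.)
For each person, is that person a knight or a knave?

Knights: Kai, Zephyr, Alice, and Ravi. Knaves: Caleb.

As a knave, Caleb's statement "Ravi is a knave" should be false; it is.
Kai (knight): "Alice is a knight if and only if Caleb and Ravi are different types" — true. ✓
Zephyr is a knight, and the claim "Alice is a knight" is indeed true.
Since Alice is a knight, "Zephyr or Ravi is a knight" needs to be true, which holds.
Ravi (knight): "Ravi is the same type as Kai, or else Alice is a knight" — true. ✓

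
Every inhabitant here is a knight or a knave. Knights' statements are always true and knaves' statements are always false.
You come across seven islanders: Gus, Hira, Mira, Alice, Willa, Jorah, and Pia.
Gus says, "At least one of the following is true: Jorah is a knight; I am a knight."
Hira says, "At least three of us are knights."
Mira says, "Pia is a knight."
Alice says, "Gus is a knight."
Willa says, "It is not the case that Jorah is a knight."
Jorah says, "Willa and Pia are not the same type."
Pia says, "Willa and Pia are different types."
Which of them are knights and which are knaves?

Gus is a knight, Hira is a knight, Mira is a knight, Alice is a knight, Willa is a knave, Jorah is a knight, and Pia is a knight.

Gus is a knight, and the claim "at least one of the following is true: Jorah is a knight; I am a knight" is indeed true.
Hira is a knight, so "at least three of us are knights" must be true — and it is.
Mira is a knight; "Pia is a knight" is true, as required.
Since Alice is a knight, "Gus is a knight" needs to be true, which holds.
As a knave, Willa's statement "it is not the case that Jorah is a knight" should be False; it is.
As a knight, Jorah's statement "Willa and Pia are not the same type" should be true; it is.
As a knight, Pia's statement "Willa and Pia are different types" should be true; it is.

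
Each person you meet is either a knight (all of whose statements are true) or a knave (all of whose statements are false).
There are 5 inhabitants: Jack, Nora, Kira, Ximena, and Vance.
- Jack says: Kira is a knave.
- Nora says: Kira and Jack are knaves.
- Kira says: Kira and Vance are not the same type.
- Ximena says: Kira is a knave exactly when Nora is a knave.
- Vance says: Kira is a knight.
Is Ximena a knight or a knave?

Ximena is a knight.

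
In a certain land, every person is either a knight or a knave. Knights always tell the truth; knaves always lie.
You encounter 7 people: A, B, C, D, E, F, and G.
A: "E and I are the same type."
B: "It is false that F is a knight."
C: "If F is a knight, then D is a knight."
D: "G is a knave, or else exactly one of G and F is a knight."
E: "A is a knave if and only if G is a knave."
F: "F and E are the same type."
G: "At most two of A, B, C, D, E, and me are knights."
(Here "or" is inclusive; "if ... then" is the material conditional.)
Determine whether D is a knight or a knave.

D is a knight.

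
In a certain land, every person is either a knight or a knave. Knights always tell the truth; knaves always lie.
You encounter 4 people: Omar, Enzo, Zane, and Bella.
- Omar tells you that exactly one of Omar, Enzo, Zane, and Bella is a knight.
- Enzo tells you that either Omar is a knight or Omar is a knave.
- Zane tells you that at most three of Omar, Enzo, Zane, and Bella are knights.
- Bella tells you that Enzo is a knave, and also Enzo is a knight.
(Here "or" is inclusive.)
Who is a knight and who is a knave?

Knights: Enzo and Zane. Knaves: Omar and Bella.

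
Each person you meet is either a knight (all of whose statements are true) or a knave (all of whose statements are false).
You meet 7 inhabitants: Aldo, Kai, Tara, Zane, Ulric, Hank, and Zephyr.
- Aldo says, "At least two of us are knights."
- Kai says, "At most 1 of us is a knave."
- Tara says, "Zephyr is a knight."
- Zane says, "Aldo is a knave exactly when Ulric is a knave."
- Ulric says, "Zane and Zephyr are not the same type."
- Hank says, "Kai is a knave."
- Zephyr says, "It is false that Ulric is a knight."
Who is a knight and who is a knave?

Knights: Aldo, Zane, Ulric, and Hank. Knaves: Kai, Tara, and Zephyr.

Aldo is a knight; "at least two of us are knights" is True, as required.
Kai (knave): "at most 1 of us is a knave" — false. ✓
As a knave, Tara's statement "Zephyr is a knight" should be false; it is.
Zane is a knight, so "Aldo is a knave exactly when Ulric is a knave" must be True — and it is.
Ulric (knight): "Zane and Zephyr are not the same type" — True. ✓
Hank is a knight; "Kai is a knave" is True, as required.
Zephyr is a knave; "it is false that Ulric is a knight" is false, as required.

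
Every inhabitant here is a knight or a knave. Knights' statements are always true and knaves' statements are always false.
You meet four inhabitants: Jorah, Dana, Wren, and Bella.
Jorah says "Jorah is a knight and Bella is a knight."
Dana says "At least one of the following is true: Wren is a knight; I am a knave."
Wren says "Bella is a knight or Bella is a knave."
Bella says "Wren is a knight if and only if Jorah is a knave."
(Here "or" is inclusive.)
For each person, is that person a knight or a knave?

Jorah is a knave, Dana is a knight, Wren is a knight, and Bella is a knight.

Suppose Jorah is a knight. Then Jorah's statement "Jorah is a knight and Bella is a knight" would have to be true. Checking the 8 ways to assign the others, none is consistent with every speaker.
(For instance, with Dana=knight, Wren=knight, Bella=knight, Bella's claim "Wren is a knight if and only if Jorah is a knave" comes out false where it would need to be true.)
So Jorah must be a knave, making "Jorah is a knight and Bella is a knight" false. Taking Jorah=knave, Dana=knight, Wren=knight, Bella=knight, each remaining statement checks out:
  Dana (knight): "at least one of the following is true: Wren is a knight; I am a knave" — true. ✓
  Wren (knight): "Bella is a knight or Bella is a knave" — true. ✓
  Bella (knight): "Wren is a knight if and only if Jorah is a knave" — true. ✓
This is the unique consistent assignment.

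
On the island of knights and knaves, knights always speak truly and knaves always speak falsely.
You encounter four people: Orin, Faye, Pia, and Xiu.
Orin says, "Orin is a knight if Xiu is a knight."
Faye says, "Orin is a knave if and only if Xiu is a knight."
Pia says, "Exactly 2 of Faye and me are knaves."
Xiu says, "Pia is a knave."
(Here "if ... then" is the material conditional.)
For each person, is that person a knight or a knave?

Orin is a knave; "Orin is a knight if Xiu is a knight" is false, as required.
Faye is a knight; "Orin is a knave if and only if Xiu is a knight" is True, as required.
Pia is a knave, and the claim "exactly 2 of Faye and me are knaves" is indeed false.
Xiu is a knight; "Pia is a knave" is True, as required.

Orin is a knave, Faye is a knight, Pia is a knave, and Xiu is a knight.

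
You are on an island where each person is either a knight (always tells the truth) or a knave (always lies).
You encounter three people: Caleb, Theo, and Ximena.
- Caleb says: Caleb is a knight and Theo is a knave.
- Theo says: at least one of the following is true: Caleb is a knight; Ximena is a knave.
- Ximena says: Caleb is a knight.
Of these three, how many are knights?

1

The unique consistent assignment is Caleb=knave, Theo=knight, Ximena=knave.
That has 1 knight.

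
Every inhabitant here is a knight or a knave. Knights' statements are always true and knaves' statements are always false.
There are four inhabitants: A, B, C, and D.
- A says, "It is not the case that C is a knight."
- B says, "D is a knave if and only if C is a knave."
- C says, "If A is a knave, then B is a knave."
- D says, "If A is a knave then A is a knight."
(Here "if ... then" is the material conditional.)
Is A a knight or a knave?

Consistent assignments: {A=knave, B=knave, C=knight, D=knave}
In every consistent assignment, A is a knave.

A is a knave.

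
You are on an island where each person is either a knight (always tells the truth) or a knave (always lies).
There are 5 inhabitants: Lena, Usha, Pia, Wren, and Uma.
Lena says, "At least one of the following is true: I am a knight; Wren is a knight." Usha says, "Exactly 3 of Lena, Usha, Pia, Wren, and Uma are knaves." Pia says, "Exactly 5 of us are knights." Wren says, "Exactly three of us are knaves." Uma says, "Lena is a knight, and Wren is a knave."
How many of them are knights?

The unique consistent assignment is Lena=knave, Usha=knave, Pia=knave, Wren=knave, Uma=knave.
That has 0 knights.

0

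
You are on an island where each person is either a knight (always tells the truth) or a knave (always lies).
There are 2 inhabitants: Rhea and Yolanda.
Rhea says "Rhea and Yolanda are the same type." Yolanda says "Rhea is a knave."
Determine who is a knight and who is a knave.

Knights: Yolanda. Knaves: Rhea.

Since Rhea is a knave, "Rhea and Yolanda are the same type" needs to be false, which holds.
Yolanda is a knight; "Rhea is a knave" is True, as required.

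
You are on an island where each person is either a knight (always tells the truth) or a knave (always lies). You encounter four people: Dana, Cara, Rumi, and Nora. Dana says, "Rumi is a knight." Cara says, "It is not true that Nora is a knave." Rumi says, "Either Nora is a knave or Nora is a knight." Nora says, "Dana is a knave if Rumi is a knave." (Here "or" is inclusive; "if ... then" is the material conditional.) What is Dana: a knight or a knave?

Dana is a knight.

Consistent assignments: {Dana=knight, Cara=knight, Rumi=knight, Nora=knight}
In every consistent assignment, Dana is a knight.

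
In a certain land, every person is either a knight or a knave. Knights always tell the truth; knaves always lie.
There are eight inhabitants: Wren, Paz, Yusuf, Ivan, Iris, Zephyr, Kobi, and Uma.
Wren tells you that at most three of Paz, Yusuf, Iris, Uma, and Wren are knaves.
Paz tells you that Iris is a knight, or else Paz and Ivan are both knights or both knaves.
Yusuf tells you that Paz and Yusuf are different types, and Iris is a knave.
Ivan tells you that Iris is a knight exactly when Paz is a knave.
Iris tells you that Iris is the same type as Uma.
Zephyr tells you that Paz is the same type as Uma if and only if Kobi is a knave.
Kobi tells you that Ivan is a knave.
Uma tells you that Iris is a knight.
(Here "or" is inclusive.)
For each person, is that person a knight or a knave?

Since Wren is a knight, "at most three of Paz, Yusuf, Iris, Uma, and Wren are knaves" needs to be true, which holds.
Paz is a knight; "Iris is a knight, or else Paz and Ivan are both knights or both knaves" is true, as required.
Since Yusuf is a knave, "Paz and Yusuf are different types, and Iris is a knave" needs to be False, which holds.
Since Ivan is a knave, "Iris is a knight exactly when Paz is a knave" needs to be False, which holds.
Iris is a knight, so "Iris is the same type as Uma" must be true — and it is.
As a knave, Zephyr's statement "Paz is the same type as Uma if and only if Kobi is a knave" should be False; it is.
As a knight, Kobi's statement "Ivan is a knave" should be true; it is.
Uma is a knight; "Iris is a knight" is true, as required.

Knights: Wren, Paz, Iris, Kobi, and Uma. Knaves: Yusuf, Ivan, and Zephyr.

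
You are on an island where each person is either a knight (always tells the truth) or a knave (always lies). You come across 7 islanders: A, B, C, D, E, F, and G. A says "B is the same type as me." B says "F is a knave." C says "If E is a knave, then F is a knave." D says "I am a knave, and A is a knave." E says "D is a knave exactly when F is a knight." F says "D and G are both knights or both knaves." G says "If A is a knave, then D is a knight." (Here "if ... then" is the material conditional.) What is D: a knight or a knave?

D is a knave.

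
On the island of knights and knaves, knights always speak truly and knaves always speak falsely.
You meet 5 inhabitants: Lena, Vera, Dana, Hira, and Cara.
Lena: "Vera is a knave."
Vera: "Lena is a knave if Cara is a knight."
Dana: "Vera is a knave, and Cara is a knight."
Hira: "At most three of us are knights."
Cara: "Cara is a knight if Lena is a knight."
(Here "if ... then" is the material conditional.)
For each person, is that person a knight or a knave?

Knights: Vera, Hira, and Cara. Knaves: Lena and Dana.

Suppose Lena is a knight. Then Lena's statement "Vera is a knave" would have to be true. Checking the 16 ways to assign the others, none is consistent with every speaker.
(For instance, with Vera=knight, Dana=knave, Hira=knight, Cara=knight, Lena's claim "Vera is a knave" comes out false where it would need to be true.)
So Lena must be a knave, making "Vera is a knave" false. Taking Lena=knave, Vera=knight, Dana=knave, Hira=knight, Cara=knight, each remaining statement checks out:
  Vera (knight): "Lena is a knave if Cara is a knight" — true. ✓
  Dana (knave): "Vera is a knave, and Cara is a knight" — false. ✓
  Hira (knight): "at most three of us are knights" — true. ✓
  Cara (knight): "Cara is a knight if Lena is a knight" — true. ✓
This is the unique consistent assignment.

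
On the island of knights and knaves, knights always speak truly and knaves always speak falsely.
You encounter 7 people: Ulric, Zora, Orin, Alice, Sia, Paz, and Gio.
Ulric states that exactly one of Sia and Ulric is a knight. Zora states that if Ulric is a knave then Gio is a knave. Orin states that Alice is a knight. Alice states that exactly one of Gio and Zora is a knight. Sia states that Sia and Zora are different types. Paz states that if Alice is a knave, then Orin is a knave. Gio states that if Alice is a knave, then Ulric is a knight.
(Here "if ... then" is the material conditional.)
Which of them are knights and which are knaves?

Ulric is a knave, Zora is a knave, Orin is a knight, Alice is a knight, Sia is a knave, Paz is a knight, and Gio is a knight.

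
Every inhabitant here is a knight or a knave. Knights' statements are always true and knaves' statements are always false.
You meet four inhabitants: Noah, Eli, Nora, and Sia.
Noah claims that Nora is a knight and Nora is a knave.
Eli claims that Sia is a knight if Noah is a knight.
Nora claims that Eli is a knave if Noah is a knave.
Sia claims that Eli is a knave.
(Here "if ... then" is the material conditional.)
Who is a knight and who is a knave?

Suppose Noah is a knight. Then Noah's statement "Nora is a knight and Nora is a knave" would have to be true. Checking the 8 ways to assign the others, none is consistent with every speaker.
(For instance, with Eli=knight, Nora=knave, Sia=knave, Noah's claim "Nora is a knight and Nora is a knave" comes out false where it would need to be true.)
So Noah must be a knave, making "Nora is a knight and Nora is a knave" false. Taking Noah=knave, Eli=knight, Nora=knave, Sia=knave, each remaining statement checks out:
  Eli (knight): "Sia is a knight if Noah is a knight" — true. ✓
  Nora (knave): "Eli is a knave if Noah is a knave" — false. ✓
  Sia (knave): "Eli is a knave" — false. ✓
This is the unique consistent assignment.

Noah is a knave, Eli is a knight, Nora is a knave, and Sia is a knave.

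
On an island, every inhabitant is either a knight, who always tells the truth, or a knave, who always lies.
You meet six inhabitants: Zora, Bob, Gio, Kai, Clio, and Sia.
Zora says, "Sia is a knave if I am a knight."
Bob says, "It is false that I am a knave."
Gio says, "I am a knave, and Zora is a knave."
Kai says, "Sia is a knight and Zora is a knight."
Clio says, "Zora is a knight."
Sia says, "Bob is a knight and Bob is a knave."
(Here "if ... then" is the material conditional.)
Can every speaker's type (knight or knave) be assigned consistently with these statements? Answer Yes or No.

One consistent assignment: Zora=knight, Bob=knight, Gio=knave, Kai=knave, Clio=knight, Sia=knave.

Yes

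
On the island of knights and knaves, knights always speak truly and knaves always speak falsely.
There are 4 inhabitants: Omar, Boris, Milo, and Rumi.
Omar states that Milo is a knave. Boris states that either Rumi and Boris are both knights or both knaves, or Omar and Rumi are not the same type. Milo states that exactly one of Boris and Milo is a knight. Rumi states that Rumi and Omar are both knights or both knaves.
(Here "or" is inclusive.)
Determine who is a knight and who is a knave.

Omar is a knight, Boris is a knave, Milo is a knave, and Rumi is a knight.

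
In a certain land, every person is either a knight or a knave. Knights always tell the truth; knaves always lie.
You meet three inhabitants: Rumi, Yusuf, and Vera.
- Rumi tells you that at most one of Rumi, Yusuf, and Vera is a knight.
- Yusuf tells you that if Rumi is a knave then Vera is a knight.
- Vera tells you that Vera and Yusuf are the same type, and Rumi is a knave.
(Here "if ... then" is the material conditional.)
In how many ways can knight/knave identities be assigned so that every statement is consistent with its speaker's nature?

1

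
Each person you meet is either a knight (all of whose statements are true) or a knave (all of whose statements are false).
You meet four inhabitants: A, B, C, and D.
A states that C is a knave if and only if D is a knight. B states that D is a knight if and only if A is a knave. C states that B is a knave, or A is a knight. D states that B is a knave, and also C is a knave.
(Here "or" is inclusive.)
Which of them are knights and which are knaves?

Knights: A, B, and C. Knaves: D.

Suppose A is a knave. Then A's statement "C is a knave if and only if D is a knight" would have to be false. Checking the 8 ways to assign the others, none is consistent with every speaker.
(For instance, with B=knight, C=knight, D=knave, A's claim "C is a knave if and only if D is a knight" comes out true where it would need to be false.)
So A must be a knight, making "C is a knave if and only if D is a knight" true. Taking A=knight, B=knight, C=knight, D=knave, each remaining statement checks out:
  B (knight): "D is a knight if and only if A is a knave" — true. ✓
  C (knight): "B is a knave, or A is a knight" — true. ✓
  D (knave): "B is a knave, and also C is a knave" — false. ✓
This is the unique consistent assignment.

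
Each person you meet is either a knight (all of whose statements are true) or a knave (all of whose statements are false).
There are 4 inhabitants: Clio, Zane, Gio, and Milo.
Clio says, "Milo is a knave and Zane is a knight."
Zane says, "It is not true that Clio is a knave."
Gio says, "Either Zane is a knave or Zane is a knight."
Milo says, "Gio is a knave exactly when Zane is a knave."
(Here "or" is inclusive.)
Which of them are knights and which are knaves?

Clio is a knave, Zane is a knave, Gio is a knight, and Milo is a knave.

Suppose Clio is a knight. Then Clio's statement "Milo is a knave and Zane is a knight" would have to be true. Checking the 8 ways to assign the others, none is consistent with every speaker.
(For instance, with Zane=knave, Gio=knight, Milo=knave, Clio's claim "Milo is a knave and Zane is a knight" comes out false where it would need to be true.)
So Clio must be a knave, making "Milo is a knave and Zane is a knight" false. Taking Clio=knave, Zane=knave, Gio=knight, Milo=knave, each remaining statement checks out:
  Zane (knave): "it is not true that Clio is a knave" — false. ✓
  Gio (knight): "either Zane is a knave or Zane is a knight" — true. ✓
  Milo (knave): "Gio is a knave exactly when Zane is a knave" — false. ✓
This is the unique consistent assignment.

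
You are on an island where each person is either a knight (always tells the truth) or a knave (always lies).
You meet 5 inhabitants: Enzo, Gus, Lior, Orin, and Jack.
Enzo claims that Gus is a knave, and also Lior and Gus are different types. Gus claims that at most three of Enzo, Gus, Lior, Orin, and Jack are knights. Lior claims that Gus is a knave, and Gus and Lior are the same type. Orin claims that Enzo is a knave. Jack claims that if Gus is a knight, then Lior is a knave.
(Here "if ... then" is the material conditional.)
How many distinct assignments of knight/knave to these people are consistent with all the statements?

1

Consistent assignments:
  Enzo=knave, Gus=knight, Lior=knave, Orin=knight, Jack=knight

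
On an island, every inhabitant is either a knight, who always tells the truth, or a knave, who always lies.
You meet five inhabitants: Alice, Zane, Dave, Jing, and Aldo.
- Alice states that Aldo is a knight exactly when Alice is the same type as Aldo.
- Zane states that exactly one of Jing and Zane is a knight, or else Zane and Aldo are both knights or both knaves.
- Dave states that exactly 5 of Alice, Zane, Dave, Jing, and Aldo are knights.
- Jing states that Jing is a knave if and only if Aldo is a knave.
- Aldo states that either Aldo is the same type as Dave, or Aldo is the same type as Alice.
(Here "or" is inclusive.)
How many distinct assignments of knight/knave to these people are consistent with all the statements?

4

Consistent assignments:
  Alice=knight, Zane=knight, Dave=knight, Jing=knight, Aldo=knight
  Alice=knight, Zane=knight, Dave=knave, Jing=knight, Aldo=knight
  Alice=knight, Zane=knight, Dave=knave, Jing=knave, Aldo=knight
  Alice=knight, Zane=knave, Dave=knave, Jing=knave, Aldo=knight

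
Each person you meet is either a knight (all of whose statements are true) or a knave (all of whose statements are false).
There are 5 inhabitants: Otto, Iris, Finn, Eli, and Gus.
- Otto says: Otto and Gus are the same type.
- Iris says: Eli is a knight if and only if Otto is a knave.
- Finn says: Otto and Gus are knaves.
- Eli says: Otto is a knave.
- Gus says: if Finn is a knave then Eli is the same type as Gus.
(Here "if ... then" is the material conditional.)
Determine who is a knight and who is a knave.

Knights: Iris, Eli, and Gus. Knaves: Otto and Finn.

Suppose Otto is a knight. Then Otto's statement "Otto and Gus are the same type" would have to be true. Checking the 16 ways to assign the others, none is consistent with every speaker.
(For instance, with Iris=knight, Finn=knave, Eli=knight, Gus=knight, Iris's claim "Eli is a knight if and only if Otto is a knave" comes out false where it would need to be true.)
So Otto must be a knave, making "Otto and Gus are the same type" false. Taking Otto=knave, Iris=knight, Finn=knave, Eli=knight, Gus=knight, each remaining statement checks out:
  Iris (knight): "Eli is a knight if and only if Otto is a knave" — true. ✓
  Finn (knave): "Otto and Gus are knaves" — false. ✓
  Eli (knight): "Otto is a knave" — true. ✓
  Gus (knight): "if Finn is a knave then Eli is the same type as Gus" — true. ✓
This is the unique consistent assignment.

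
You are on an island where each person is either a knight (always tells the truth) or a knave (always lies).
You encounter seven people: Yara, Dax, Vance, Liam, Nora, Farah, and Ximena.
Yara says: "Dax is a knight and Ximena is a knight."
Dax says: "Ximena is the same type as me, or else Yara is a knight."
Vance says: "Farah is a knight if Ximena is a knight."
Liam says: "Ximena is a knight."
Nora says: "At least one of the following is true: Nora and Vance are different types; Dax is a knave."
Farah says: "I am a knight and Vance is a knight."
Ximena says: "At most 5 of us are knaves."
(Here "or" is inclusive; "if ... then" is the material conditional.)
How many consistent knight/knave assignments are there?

4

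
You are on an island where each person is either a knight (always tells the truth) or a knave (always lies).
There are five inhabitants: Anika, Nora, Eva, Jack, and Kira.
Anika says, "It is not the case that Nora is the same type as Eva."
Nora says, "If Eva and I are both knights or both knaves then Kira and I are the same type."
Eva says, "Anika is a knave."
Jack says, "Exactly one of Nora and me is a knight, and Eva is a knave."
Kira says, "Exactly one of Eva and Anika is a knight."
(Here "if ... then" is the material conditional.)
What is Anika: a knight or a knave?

Anika is a knave.

Consistent assignments: {Anika=knave, Nora=knight, Eva=knight, Jack=knave, Kira=knight}
In every consistent assignment, Anika is a knave.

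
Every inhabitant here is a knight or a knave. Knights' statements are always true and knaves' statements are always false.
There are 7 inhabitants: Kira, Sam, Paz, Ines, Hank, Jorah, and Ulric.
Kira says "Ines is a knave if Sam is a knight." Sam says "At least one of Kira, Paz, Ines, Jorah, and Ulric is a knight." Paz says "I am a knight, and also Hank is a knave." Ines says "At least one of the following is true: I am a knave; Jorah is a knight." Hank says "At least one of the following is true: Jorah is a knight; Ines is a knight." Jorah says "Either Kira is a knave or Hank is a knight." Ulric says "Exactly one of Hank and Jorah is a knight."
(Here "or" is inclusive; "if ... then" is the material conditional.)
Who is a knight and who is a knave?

Kira is a knave, Sam is a knight, Paz is a knave, Ines is a knight, Hank is a knight, Jorah is a knight, and Ulric is a knave.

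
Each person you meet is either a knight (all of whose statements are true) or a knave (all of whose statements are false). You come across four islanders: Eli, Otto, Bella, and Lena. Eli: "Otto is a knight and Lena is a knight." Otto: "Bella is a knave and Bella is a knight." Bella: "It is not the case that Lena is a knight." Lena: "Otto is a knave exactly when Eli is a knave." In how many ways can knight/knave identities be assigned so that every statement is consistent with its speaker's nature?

1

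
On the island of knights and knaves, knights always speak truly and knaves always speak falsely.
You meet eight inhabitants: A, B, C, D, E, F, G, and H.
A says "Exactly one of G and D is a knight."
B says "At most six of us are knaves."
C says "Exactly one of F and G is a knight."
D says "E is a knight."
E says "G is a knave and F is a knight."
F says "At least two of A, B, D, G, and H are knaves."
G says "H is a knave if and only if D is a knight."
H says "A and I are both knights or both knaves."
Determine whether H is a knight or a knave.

H is a knight.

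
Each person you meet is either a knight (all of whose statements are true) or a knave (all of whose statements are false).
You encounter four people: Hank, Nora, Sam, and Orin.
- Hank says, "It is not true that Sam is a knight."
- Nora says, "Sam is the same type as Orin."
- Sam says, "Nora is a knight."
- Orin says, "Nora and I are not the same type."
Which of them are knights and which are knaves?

Knights: Hank and Orin. Knaves: Nora and Sam.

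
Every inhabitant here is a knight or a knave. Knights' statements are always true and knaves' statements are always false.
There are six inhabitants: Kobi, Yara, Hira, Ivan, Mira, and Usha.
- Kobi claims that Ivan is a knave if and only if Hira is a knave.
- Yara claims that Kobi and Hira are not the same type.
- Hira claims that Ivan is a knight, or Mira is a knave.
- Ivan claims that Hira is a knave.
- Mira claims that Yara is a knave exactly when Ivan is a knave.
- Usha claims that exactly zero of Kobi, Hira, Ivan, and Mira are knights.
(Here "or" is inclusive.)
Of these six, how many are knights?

The unique consistent assignment is Kobi=knave, Yara=knight, Hira=knight, Ivan=knave, Mira=knave, Usha=knave.
That has 2 knights.

2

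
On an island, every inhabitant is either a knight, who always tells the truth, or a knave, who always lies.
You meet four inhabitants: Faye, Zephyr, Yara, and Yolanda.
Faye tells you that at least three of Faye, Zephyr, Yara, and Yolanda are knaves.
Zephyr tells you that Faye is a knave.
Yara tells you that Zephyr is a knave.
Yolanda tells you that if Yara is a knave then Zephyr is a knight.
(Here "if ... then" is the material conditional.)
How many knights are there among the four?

2

The unique consistent assignment is Faye=knave, Zephyr=knight, Yara=knave, Yolanda=knight.
That has 2 knights.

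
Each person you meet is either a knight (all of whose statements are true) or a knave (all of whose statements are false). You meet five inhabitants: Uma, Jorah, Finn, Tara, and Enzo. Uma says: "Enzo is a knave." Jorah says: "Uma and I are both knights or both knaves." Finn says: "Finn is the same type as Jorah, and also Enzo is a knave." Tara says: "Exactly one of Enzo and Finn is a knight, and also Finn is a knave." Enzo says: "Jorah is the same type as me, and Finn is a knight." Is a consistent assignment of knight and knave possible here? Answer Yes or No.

Yes

One consistent assignment: Uma=knight, Jorah=knight, Finn=knight, Tara=knave, Enzo=knave.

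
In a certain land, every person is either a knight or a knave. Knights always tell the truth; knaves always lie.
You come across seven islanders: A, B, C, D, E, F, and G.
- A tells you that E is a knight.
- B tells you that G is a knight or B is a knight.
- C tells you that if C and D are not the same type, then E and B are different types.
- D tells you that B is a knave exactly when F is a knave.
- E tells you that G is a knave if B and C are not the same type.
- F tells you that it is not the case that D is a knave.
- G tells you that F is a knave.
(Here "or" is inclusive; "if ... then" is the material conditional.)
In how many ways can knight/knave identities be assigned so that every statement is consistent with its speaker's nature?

Consistent assignments:
  A=knight, B=knight, C=knight, D=knight, E=knight, F=knight, G=knave
  A=knight, B=knight, C=knave, D=knight, E=knight, F=knight, G=knave

2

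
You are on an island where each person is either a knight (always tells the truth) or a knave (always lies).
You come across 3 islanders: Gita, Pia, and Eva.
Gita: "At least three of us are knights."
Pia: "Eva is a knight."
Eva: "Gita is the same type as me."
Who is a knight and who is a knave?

Gita is a knight, Pia is a knight, and Eva is a knight.

Gita is a knight, so "at least three of us are knights" must be true — and it is.
As a knight, Pia's statement "Eva is a knight" should be true; it is.
Since Eva is a knight, "Gita is the same type as me" needs to be true, which holds.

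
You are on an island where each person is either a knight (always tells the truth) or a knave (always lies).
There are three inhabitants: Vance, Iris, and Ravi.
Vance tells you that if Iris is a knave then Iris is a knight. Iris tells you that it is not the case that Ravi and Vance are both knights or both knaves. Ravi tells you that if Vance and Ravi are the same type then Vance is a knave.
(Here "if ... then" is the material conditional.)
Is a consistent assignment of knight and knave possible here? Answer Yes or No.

No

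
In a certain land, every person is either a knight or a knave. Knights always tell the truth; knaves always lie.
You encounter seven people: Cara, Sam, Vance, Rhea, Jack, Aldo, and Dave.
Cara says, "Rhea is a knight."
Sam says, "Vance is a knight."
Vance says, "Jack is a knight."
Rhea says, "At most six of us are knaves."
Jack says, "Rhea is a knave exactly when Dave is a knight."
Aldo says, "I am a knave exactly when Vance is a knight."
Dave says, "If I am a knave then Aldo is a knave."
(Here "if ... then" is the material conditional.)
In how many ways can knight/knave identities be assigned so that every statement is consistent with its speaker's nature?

Consistent assignments:
  Cara=knight, Sam=knave, Vance=knave, Rhea=knight, Jack=knave, Aldo=knight, Dave=knight
  Cara=knight, Sam=knave, Vance=knave, Rhea=knight, Jack=knave, Aldo=knave, Dave=knight

2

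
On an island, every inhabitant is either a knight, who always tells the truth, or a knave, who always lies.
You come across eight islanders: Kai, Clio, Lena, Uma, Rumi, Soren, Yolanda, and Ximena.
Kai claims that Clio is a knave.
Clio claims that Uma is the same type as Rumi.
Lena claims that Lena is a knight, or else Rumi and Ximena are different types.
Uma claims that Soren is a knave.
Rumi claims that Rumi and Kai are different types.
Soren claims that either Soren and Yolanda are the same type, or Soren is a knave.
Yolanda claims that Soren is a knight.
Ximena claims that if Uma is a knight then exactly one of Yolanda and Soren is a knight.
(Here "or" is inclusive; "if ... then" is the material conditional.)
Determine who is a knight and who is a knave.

Kai is a knave, Clio is a knight, Lena is a knight, Uma is a knave, Rumi is a knave, Soren is a knight, Yolanda is a knight, and Ximena is a knight.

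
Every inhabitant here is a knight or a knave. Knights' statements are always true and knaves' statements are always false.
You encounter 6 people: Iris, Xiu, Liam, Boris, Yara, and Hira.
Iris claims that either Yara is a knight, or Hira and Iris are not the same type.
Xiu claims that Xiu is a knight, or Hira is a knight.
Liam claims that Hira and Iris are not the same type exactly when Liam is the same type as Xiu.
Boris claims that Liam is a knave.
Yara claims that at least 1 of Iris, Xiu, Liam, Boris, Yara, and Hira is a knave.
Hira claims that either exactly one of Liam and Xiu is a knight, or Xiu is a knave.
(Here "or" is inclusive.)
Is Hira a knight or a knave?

Hira is a knave.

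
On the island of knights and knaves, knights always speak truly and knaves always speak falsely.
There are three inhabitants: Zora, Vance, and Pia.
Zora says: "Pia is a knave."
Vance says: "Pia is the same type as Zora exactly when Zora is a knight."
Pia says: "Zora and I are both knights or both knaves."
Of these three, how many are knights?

1

The unique consistent assignment is Zora=knight, Vance=knave, Pia=knave.
That has 1 knight.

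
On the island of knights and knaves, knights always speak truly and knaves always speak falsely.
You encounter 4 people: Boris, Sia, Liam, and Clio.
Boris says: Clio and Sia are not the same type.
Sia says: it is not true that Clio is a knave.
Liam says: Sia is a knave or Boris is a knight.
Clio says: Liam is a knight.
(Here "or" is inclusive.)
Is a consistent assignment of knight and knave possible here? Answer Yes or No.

Checking all 16 assignments, each has at least one speaker whose statement's truth value contradicts their type.

No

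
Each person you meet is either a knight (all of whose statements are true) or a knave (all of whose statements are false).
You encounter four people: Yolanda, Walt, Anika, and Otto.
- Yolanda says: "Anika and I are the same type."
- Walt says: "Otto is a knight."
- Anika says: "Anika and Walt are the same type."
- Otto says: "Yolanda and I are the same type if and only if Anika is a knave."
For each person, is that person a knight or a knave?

Knights: Walt, Anika, and Otto. Knaves: Yolanda.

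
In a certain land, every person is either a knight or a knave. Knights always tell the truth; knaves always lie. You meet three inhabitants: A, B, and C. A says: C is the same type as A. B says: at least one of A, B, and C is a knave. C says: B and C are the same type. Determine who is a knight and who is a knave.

As a knave, A's statement "C is the same type as A" should be False; it is.
B (knight): "at least one of A, B, and C is a knave" — True. ✓
C (knight): "B and C are the same type" — True. ✓

A is a knave, B is a knight, and C is a knight.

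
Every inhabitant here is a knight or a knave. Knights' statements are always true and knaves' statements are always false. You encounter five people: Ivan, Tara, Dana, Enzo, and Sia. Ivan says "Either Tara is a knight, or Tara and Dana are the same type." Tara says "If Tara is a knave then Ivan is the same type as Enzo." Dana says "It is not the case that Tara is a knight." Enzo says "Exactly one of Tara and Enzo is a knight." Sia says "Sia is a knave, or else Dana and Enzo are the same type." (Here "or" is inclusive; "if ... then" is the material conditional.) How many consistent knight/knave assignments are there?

1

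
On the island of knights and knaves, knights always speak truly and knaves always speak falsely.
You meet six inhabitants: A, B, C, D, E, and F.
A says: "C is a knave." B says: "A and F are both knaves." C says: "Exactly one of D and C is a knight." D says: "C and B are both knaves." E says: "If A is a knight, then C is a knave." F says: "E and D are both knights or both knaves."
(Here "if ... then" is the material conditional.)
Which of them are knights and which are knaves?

Since A is a knave, "C is a knave" needs to be False, which holds.
As a knight, B's statement "A and F are both knaves" should be true; it is.
C is a knight; "exactly one of D and C is a knight" is true, as required.
Since D is a knave, "C and B are both knaves" needs to be False, which holds.
Since E is a knight, "if A is a knight, then C is a knave" needs to be true, which holds.
F (knave): "E and D are both knights or both knaves" — False. ✓

Knights: B, C, and E. Knaves: A, D, and F.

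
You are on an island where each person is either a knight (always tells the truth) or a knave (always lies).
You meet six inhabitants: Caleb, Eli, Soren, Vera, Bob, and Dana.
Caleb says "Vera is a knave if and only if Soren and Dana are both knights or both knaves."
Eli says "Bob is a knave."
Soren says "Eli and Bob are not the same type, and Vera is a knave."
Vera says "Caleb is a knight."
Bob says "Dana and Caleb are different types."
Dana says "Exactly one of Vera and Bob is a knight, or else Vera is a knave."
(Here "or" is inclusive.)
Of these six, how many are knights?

4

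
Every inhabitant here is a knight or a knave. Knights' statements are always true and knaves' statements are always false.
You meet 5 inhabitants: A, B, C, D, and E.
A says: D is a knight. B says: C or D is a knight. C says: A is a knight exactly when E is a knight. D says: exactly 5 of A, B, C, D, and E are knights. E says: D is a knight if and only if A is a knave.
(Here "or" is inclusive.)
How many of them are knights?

The unique consistent assignment is A=knave, B=knight, C=knight, D=knave, E=knave.
That has 2 knights.

2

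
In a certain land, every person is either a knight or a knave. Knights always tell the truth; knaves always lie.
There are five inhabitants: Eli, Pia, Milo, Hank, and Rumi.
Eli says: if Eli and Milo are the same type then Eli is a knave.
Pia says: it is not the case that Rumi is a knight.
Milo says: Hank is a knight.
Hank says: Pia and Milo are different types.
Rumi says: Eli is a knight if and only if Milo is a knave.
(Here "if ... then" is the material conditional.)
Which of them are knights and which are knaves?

Eli is a knight, Pia is a knave, Milo is a knave, Hank is a knave, and Rumi is a knight.

Eli (knight): "if Eli and Milo are the same type then Eli is a knave" — True. ✓
Pia is a knave, so "it is not the case that Rumi is a knight" must be false — and it is.
Milo is a knave, so "Hank is a knight" must be false — and it is.
As a knave, Hank's statement "Pia and Milo are different types" should be false; it is.
Rumi is a knight; "Eli is a knight if and only if Milo is a knave" is True, as required.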